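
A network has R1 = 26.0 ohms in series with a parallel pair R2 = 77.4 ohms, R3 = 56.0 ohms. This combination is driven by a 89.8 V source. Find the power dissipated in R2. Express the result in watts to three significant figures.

32.1 W

Reduce the parallel pair to R_p first; the network is then a simple series string.
R_p = (77.4×56.0)/(77.4+56.0) = 32.49 Ω
R_total = 26.0 + 32.49 = 58.49 Ω
I = V / R_total = 89.8 / 58.49 = 1.535 A
Voltage across the parallel pair: V_p = I × R_p = 1.535 × 32.49 = 49.88 V
With V_p across R2, its power is V_p²/R2.
P_R2 = (49.88)² / 77.4 = 32.15 W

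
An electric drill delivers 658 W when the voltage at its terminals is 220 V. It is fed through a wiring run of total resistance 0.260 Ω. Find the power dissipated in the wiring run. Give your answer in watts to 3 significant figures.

The wiring run is a series resistance carrying the load current; its dissipation is I²R_line.
I = P / V = 658 / 220 = 2.991 A through the wiring run.
P_line = I² R_line = (2.991)² × 0.260 = 2.326 W

2.33 W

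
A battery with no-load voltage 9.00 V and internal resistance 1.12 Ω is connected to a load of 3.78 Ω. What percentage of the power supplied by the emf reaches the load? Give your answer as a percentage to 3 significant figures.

77.1 %

Both r and R carry the same current, so the power split is just the resistance split: η = R/(R+r).
η = R / (R + r) = 3.78 / (3.78 + 1.12) = 0.7714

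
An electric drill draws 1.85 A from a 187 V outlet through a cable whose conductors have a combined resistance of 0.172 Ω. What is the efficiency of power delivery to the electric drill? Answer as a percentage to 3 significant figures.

99.8 %

The cable carries the full 1.85 A.
P_line = I² R_line = (1.850)² × 0.172 = 0.5887 W
P_source = V I = 187 × 1.850 = 345.9 W; P_load = 345.4 W
η = P_load / P_source = 345.4 / 345.9 = 0.9983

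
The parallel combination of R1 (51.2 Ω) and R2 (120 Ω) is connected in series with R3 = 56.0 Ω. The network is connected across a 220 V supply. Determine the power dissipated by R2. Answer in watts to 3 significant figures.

Combine R1 and R2 into their parallel equivalent first, reducing the network to two series resistors.
R_p = (51.2×120)/(51.2+120) = 35.89 Ω
R_total = R_p + 56.0 = 35.89 + 56.0 = 91.89 Ω
I = V / R_total = 220 / 91.89 = 2.394 A
Voltage across the parallel pair: V_p = I × R_p = 2.394 × 35.89 = 85.92 V
Use P = V²/R for R2 with V = V_p.
P_R2 = (85.92)² / 120 = 61.52 W

61.5 W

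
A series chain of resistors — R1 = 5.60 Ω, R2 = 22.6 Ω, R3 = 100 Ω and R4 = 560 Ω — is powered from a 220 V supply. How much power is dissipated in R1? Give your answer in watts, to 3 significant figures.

0.572 W

Since the resistors are in series they all carry the loop current I = V/R_total; the power in any one is I²R.
R_total = 5.60 + 22.6 + 100 + 560 = 688.2 Ω
I = V / R_total = 220 / 688.2 = 0.3197 A
P_R1 = I² × R1 = (0.3197)² × 5.60 = 0.5723 W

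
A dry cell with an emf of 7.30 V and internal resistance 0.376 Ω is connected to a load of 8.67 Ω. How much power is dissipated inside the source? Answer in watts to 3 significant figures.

0.245 W

The internal resistance carries the same current as the load; P_int = I²r.
I = ε / (r + R) = 7.30 / (0.376 + 8.67) = 0.8070 A
P_int = I² r = (0.8070)² × 0.376 = 0.2449 W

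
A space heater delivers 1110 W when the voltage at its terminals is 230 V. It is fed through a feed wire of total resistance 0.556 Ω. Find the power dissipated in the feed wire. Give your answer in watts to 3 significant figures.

12.9 W

The feed wire is a series resistance carrying the load current; its dissipation is I²R_line.
I = P / V = 1110 / 230 = 4.826 A through the feed wire.
P_line = I² R_line = (4.826)² × 0.556 = 12.95 W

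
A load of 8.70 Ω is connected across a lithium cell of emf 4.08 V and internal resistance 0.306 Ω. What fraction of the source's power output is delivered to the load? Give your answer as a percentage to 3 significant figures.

96.6 %

The source delivers εI, of which I²R reaches the load and I²r is lost; since I is common, η = R/(R+r).
η = R / (R + r) = 8.70 / (8.70 + 0.306) = 0.9660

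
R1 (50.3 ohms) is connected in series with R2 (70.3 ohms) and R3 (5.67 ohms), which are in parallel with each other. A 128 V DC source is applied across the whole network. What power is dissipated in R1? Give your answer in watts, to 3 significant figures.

Replace R2 and R3 with their parallel equivalent so the circuit becomes R1 in series with R_p.
R_p = (70.3×5.67)/(70.3+5.67) = 5.247 Ω
R_total = 50.3 + 5.247 = 55.55 Ω
I = V / R_total = 128 / 55.55 = 2.304 A
R1 carries the full series current, so P = I²R.
P_R1 = (2.304)² × 50.3 = 267.1 W

267 W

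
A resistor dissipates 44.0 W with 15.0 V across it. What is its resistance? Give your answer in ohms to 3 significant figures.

5.11 Ω

Inverting the appropriate power form: R = V² / P.
R = (15.0)² / 44.0 = 5.114 Ω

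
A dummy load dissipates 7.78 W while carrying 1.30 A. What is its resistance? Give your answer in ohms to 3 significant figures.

4.60 Ω

The two known quantities fix the third via R = P / I².
R = 7.78 / (1.300)² = 4.604 Ω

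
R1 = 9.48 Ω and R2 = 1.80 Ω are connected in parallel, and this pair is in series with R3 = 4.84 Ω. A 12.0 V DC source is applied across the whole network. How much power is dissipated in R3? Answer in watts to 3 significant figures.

Reduce the parallel combination to a single R_p; the circuit then becomes R_p in series with the remaining resistor.
R_p = (9.48×1.80)/(9.48+1.80) = 1.513 Ω
R_total = R_p + 4.84 = 1.513 + 4.84 = 6.353 Ω
I = V / R_total = 12.0 / 6.353 = 1.889 A
All the supply current flows through R3; use P = I²R3.
P_R3 = (1.889)² × 4.84 = 17.27 W

17.3 W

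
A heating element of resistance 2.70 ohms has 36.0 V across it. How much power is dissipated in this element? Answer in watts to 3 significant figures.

480 W

We know the drop across the element and its resistance — P = V²/R, one step.
P = (36.0 V)² / 2.70 Ω = 480.0 W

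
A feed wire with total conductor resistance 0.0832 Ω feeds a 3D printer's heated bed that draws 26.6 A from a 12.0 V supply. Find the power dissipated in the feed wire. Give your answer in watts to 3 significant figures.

The feed wire and load are in series, so the same current flows in both; the loss is I²R_line.
The feed wire carries the full 26.6 A.
P_line = I² R_line = (26.60)² × 0.0832 = 58.87 W

58.9 W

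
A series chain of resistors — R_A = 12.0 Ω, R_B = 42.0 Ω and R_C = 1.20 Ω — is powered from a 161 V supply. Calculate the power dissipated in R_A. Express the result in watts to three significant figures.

102 W

In a series string the same current flows through every resistor — find that current, then P = I²R for the one we want.
R_total = 12.0 + 42.0 + 1.20 = 55.20 Ω
I = V / R_total = 161 / 55.20 = 2.917 A
P_R_A = I² × R_A = (2.917)² × 12.0 = 102.1 W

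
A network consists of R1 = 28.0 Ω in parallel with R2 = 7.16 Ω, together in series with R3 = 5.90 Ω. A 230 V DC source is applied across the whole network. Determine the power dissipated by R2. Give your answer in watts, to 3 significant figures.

1780 W

Combine R1 and R2 into their parallel equivalent first, reducing the network to two series resistors.
R_p = (28.0×7.16)/(28.0+7.16) = 5.702 Ω
R_total = R_p + 5.90 = 5.702 + 5.90 = 11.60 Ω
I = V / R_total = 230 / 11.60 = 19.82 A
Voltage across the parallel pair: V_p = I × R_p = 19.82 × 5.702 = 113.0 V
R2 sits across V_p; its power is V_p²/R.
P_R2 = (113.0)² / 7.16 = 1785 W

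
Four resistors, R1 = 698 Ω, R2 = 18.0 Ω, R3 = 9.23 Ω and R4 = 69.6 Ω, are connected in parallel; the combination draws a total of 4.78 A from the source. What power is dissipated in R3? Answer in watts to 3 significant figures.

76.7 W

Parallel branches share V, not I — compute V via R_eq, then use V²/R for the target branch.
1/R_eq = 1/698 + 1/18.0 + 1/9.23 + 1/69.6 ⇒ R_eq = 5.565 Ω
V = I_total × R_eq = 4.780 × 5.565 = 26.60 V
P_R3 = V² / R3 = (26.60)² / 9.23 = 76.66 W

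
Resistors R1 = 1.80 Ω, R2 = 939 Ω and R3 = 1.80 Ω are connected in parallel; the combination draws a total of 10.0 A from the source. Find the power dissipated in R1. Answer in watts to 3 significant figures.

44.9 W

The branches share the same voltage, but only the total current is given — find V from the equivalent resistance first.
1/R_eq = 1/1.80 + 1/939 + 1/1.80 ⇒ R_eq = 0.8991 Ω
V = I_total × R_eq = 10.00 × 0.8991 = 8.991 V
P_R1 = V² / R1 = (8.991)² / 1.80 = 44.91 W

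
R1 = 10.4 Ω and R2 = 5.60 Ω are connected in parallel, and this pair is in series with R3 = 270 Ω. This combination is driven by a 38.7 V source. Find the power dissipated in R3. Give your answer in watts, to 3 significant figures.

Combine R1 and R2 into their parallel equivalent first, reducing the network to two series resistors.
R_p = (10.4×5.60)/(10.4+5.60) = 3.640 Ω
R_total = R_p + 270 = 3.640 + 270 = 273.6 Ω
I = V / R_total = 38.7 / 273.6 = 0.1414 A
All the supply current flows through R3; use P = I²R3.
P_R3 = (0.1414)² × 270 = 5.400 W

5.40 W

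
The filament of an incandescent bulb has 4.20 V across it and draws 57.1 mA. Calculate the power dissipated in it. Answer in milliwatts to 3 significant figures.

V and I are known directly — P = V I, no intermediate step needed.
P = 4.20 V × 0.05710 A = 0.2398 W

240 mW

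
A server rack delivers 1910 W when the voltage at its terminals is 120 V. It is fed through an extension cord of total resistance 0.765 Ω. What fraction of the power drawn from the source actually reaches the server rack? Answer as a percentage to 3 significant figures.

90.8 %

I = P / V = 1910 / 120 = 15.92 A through the extension cord.
P_line = I² R_line = (15.92)² × 0.765 = 193.8 W
P_source = P_load + P_line = 1910 + 193.8 = 2104 W
η = P_load / P_source = 1910 / 2104 = 0.9079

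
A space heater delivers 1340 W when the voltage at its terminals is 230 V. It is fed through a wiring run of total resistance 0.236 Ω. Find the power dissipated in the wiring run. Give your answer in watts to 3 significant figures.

The wiring run and load are in series, so the same current flows in both; the loss is I²R_line.
I = P / V = 1340 / 230 = 5.826 A through the wiring run.
P_line = I² R_line = (5.826)² × 0.236 = 8.011 W

8.01 W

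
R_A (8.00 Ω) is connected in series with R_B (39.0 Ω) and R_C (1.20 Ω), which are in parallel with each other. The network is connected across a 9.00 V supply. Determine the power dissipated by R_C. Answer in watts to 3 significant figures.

1.09 W

Replace R_B and R_C with their parallel equivalent so the circuit becomes R_A in series with R_p.
R_p = (39.0×1.20)/(39.0+1.20) = 1.164 Ω
R_total = 8.00 + 1.164 = 9.164 Ω
I = V / R_total = 9.00 / 9.164 = 0.9821 A
Voltage across the parallel pair: V_p = I × R_p = 0.9821 × 1.164 = 1.143 V
R_C sees V_p directly, so P = V_p² / R_C.
P_R_C = (1.143)² / 1.20 = 1.089 W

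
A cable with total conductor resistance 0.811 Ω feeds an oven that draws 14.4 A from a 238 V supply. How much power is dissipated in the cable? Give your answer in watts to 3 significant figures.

168 W

The cable is a series resistance carrying the load current; its dissipation is I²R_line.
The cable carries the full 14.4 A.
P_line = I² R_line = (14.40)² × 0.811 = 168.2 W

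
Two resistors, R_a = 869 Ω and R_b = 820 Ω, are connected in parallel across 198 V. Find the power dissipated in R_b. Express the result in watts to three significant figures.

Each parallel branch sees the full supply voltage, so P = V²/R applies directly to the target branch.
P_R_b = V² / R_b = (198)² / 820 Ω = 47.81 W

47.8 W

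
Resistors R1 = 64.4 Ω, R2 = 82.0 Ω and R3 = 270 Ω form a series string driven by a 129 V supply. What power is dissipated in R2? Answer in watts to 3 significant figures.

The current is common to all series resistors; compute it, then apply P = I²R for the target.
R_total = 64.4 + 82.0 + 270 = 416.4 Ω
I = V / R_total = 129 / 416.4 = 0.3098 A
P_R2 = I² × R2 = (0.3098)² × 82.0 = 7.870 W

7.87 W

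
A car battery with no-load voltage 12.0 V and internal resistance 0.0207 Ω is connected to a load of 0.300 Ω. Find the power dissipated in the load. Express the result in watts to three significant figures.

The internal resistance and the load are in series, so the same I flows through both; get I from ε/(r+R), then I²R for the load.
I = ε / (r + R) = 12.0 / (0.0207 + 0.300) = 37.42 A
P_load = I² R = (37.42)² × 0.300 = 420.0 W

420 W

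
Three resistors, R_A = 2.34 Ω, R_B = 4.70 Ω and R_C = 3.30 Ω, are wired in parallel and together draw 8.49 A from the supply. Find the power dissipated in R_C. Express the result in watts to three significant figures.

The branches share the same voltage, but only the total current is given — find V from the equivalent resistance first.
1/R_eq = 1/2.34 + 1/4.70 + 1/3.30 ⇒ R_eq = 1.060 Ω
V = I_total × R_eq = 8.490 × 1.060 = 9.002 V
P_R_C = V² / R_C = (9.002)² / 3.30 = 24.56 W

24.6 W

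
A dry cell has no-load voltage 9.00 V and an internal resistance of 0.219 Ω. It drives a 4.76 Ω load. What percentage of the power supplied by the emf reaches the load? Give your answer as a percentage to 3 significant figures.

95.6 %

Efficiency is P_load / P_total. With a series r and R sharing the same I, P = I²R for each, so η = R/(R+r).
η = R / (R + r) = 4.76 / (4.76 + 0.219) = 0.9560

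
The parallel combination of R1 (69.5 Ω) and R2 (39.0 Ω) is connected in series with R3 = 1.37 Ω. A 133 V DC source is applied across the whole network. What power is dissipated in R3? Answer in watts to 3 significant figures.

34.9 W

Collapse the R1‖R2 pair into one equivalent R_p; then R_p and R3 form a series string.
R_p = (69.5×39.0)/(69.5+39.0) = 24.98 Ω
R_total = R_p + 1.37 = 24.98 + 1.37 = 26.35 Ω
I = V / R_total = 133 / 26.35 = 5.047 A
R3 carries the full series current, so P = I²R.
P_R3 = (5.047)² × 1.37 = 34.90 W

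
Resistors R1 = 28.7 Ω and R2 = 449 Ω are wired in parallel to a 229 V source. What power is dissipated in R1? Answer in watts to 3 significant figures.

1830 W

Each parallel branch sees the full supply voltage, so P = V²/R applies directly to the target branch.
P_R1 = V² / R1 = (229)² / 28.7 Ω = 1827 W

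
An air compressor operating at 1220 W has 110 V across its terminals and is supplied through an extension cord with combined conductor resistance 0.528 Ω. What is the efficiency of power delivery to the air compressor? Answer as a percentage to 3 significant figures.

94.9 %

I = P / V = 1220 / 110 = 11.09 A through the extension cord.
P_line = I² R_line = (11.09)² × 0.528 = 64.95 W
P_source = P_load + P_line = 1220 + 64.95 = 1285 W
η = P_load / P_source = 1220 / 1285 = 0.9495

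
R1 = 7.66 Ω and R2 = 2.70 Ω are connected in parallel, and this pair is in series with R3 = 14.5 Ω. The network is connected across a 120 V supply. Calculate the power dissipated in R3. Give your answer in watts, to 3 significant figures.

Combine R1 and R2 into their parallel equivalent first, reducing the network to two series resistors.
R_p = (7.66×2.70)/(7.66+2.70) = 1.996 Ω
R_total = R_p + 14.5 = 1.996 + 14.5 = 16.50 Ω
I = V / R_total = 120 / 16.50 = 7.274 A
R3 is the series element, so its power is I²R.
P_R3 = (7.274)² × 14.5 = 767.3 W

767 W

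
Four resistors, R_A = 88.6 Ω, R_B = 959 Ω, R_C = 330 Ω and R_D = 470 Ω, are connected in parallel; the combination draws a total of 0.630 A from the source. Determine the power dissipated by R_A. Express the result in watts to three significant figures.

The branches share the same voltage, but only the total current is given — find V from the equivalent resistance first.
1/R_eq = 1/88.6 + 1/959 + 1/330 + 1/470 ⇒ R_eq = 57.18 Ω
V = I_total × R_eq = 0.6300 × 57.18 = 36.03 V
P_R_A = V² / R_A = (36.03)² / 88.6 = 14.65 W

14.6 W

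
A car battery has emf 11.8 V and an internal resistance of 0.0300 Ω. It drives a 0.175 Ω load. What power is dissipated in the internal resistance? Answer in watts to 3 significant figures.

The source's internal resistance is just another series element carrying I; its dissipation is I²r.
I = ε / (r + R) = 11.8 / (0.0300 + 0.175) = 57.56 A
P_int = I² r = (57.56)² × 0.0300 = 99.40 W

99.4 W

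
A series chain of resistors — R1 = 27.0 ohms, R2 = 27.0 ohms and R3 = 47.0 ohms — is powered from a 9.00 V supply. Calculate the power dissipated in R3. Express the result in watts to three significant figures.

0.373 W

Every series element carries the same I. Get I from the total resistance, then P = I² × R3.
R_total = 27.0 + 27.0 + 47.0 = 101.0 Ω
I = V / R_total = 9.00 / 101.0 = 0.08911 A
P_R3 = I² × R3 = (0.08911)² × 47.0 = 0.3732 W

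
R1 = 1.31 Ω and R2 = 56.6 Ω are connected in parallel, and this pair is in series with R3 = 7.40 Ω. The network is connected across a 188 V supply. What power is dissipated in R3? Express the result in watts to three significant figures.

First find R_p for the parallel pair, then treat R_p + R3 as a series loop.
R_p = (1.31×56.6)/(1.31+56.6) = 1.280 Ω
R_total = R_p + 7.40 = 1.280 + 7.40 = 8.680 Ω
I = V / R_total = 188 / 8.680 = 21.66 A
R3 is the series element, so its power is I²R.
P_R3 = (21.66)² × 7.40 = 3471 W

3470 W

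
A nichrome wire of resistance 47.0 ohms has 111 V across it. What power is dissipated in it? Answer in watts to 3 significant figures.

V and R are stated; P = V²/R avoids computing the current.
P = (111 V)² / 47.0 Ω = 262.1 W

262 W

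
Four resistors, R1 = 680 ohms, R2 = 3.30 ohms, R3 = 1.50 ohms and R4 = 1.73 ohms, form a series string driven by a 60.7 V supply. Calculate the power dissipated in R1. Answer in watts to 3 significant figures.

Since the resistors are in series they all carry the loop current I = V/R_total; the power in any one is I²R.
R_total = 680 + 3.30 + 1.50 + 1.73 = 686.5 Ω
I = V / R_total = 60.7 / 686.5 = 0.08842 A
P_R1 = I² × R1 = (0.08842)² × 680 = 5.316 W

5.32 W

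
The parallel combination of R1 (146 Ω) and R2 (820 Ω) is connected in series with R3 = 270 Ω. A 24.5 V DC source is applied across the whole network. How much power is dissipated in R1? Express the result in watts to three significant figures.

Collapse the R1‖R2 pair into one equivalent R_p; then R_p and R3 form a series string.
R_p = (146×820)/(146+820) = 123.9 Ω
R_total = R_p + 270 = 123.9 + 270 = 393.9 Ω
I = V / R_total = 24.5 / 393.9 = 0.06219 A
Voltage across the parallel pair: V_p = I × R_p = 0.06219 × 123.9 = 7.708 V
Use P = V²/R for R1 with V = V_p.
P_R1 = (7.708)² / 146 = 0.4069 W

0.407 W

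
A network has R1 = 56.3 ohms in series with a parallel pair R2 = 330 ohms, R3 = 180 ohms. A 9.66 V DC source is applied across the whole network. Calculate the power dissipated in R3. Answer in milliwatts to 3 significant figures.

236 mW

Reduce the parallel pair to R_p first; the network is then a simple series string.
R_p = (330×180)/(330+180) = 116.5 Ω
R_total = 56.3 + 116.5 = 172.8 Ω
I = V / R_total = 9.66 / 172.8 = 0.05591 A
Voltage across the parallel pair: V_p = I × R_p = 0.05591 × 116.5 = 6.512 V
R3 sees V_p directly, so P = V_p² / R3.
P_R3 = (6.512)² / 180 = 0.2356 W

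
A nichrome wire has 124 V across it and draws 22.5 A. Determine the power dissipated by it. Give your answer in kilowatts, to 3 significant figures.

Both the voltage across and the current through the element are known, so P = V I applies directly.
P = 124 V × 22.50 A = 2790 W

2.79 kW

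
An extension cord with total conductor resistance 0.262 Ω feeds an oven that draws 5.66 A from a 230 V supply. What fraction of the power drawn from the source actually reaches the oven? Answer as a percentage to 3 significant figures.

99.4 %

The extension cord carries the full 5.66 A.
P_line = I² R_line = (5.660)² × 0.262 = 8.393 W
P_source = V I = 230 × 5.660 = 1302 W; P_load = 1293 W
η = P_load / P_source = 1293 / 1302 = 0.9936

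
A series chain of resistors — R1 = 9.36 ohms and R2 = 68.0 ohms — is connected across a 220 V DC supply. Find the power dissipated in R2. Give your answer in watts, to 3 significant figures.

550 W

In a series string the same current flows through every resistor — find that current, then P = I²R for the one we want.
R_total = 9.36 + 68.0 = 77.36 Ω
I = V / R_total = 220 / 77.36 = 2.844 A
P_R2 = I² × R2 = (2.844)² × 68.0 = 549.9 W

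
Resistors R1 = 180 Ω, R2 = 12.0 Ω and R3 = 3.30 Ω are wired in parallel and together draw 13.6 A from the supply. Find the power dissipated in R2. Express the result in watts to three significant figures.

100 W

We need the common branch voltage; get it from I_total × R_eq, then P = V²/R for the branch.
1/R_eq = 1/180 + 1/12.0 + 1/3.30 ⇒ R_eq = 2.552 Ω
V = I_total × R_eq = 13.60 × 2.552 = 34.70 V
P_R2 = V² / R2 = (34.70)² / 12.0 = 100.3 W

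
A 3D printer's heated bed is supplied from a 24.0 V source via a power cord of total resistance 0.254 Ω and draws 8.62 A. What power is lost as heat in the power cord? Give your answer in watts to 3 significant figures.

Line loss is just I²R for the cable — we know both I and R_line directly.
The power cord carries the full 8.62 A.
P_line = I² R_line = (8.620)² × 0.254 = 18.87 W

18.9 W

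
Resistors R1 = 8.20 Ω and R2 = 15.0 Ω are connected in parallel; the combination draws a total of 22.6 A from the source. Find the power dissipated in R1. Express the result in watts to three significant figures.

The branches share the same voltage, but only the total current is given — find V from the equivalent resistance first.
1/R_eq = 1/8.20 + 1/15.0 ⇒ R_eq = 5.302 Ω
V = I_total × R_eq = 22.60 × 5.302 = 119.8 V
P_R1 = V² / R1 = (119.8)² / 8.20 = 1751 W

1750 W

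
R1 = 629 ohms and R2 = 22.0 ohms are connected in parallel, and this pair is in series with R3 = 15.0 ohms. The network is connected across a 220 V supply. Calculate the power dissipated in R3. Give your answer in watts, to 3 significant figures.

Reduce the parallel combination to a single R_p; the circuit then becomes R_p in series with the remaining resistor.
R_p = (629×22.0)/(629+22.0) = 21.26 Ω
R_total = R_p + 15.0 = 21.26 + 15.0 = 36.26 Ω
I = V / R_total = 220 / 36.26 = 6.068 A
All the supply current flows through R3; use P = I²R3.
P_R3 = (6.068)² × 15.0 = 552.3 W

552 W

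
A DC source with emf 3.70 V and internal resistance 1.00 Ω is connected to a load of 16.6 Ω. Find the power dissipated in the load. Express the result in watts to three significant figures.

Find the circuit current first, then P = I²R for the load (series elements share I).
I = ε / (r + R) = 3.70 / (1.00 + 16.6) = 0.2102 A
P_load = I² R = (0.2102)² × 16.6 = 0.7336 W

0.734 W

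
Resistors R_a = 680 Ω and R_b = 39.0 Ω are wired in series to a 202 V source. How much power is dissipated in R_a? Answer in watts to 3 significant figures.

Since the resistors are in series they all carry the loop current I = V/R_total; the power in any one is I²R.
R_total = 680 + 39.0 = 719.0 Ω
I = V / R_total = 202 / 719.0 = 0.2809 A
P_R_a = I² × R_a = (0.2809)² × 680 = 53.67 W

53.7 W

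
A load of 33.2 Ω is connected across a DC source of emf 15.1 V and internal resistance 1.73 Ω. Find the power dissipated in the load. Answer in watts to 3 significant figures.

6.20 W

The internal resistance and the load are in series, so the same I flows through both; get I from ε/(r+R), then I²R for the load.
I = ε / (r + R) = 15.1 / (1.73 + 33.2) = 0.4323 A
P_load = I² R = (0.4323)² × 33.2 = 6.204 W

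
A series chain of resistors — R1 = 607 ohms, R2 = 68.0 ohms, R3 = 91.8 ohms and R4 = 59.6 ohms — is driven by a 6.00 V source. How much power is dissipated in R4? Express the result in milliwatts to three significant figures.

3.14 mW

The current is common to all series resistors; compute it, then apply P = I²R for the target.
R_total = 607 + 68.0 + 91.8 + 59.6 = 826.4 Ω
I = V / R_total = 6.00 / 826.4 = 0.007260 A
P_R4 = I² × R4 = (0.007260)² × 59.6 = 0.003142 W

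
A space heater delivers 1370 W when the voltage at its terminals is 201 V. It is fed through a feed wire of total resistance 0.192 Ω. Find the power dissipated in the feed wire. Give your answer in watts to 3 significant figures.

8.92 W

Only the current and the line resistance are needed for the I²R loss.
I = P / V = 1370 / 201 = 6.816 A through the feed wire.
P_line = I² R_line = (6.816)² × 0.192 = 8.920 W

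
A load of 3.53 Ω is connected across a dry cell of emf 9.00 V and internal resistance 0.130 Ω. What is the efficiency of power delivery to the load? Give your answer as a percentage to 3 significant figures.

96.4 %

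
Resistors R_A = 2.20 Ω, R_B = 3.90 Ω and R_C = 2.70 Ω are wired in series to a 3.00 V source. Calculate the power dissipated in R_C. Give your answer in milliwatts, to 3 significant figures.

314 mW

Every series element carries the same I. Get I from the total resistance, then P = I² × R_C.
R_total = 2.20 + 3.90 + 2.70 = 8.800 Ω
I = V / R_total = 3.00 / 8.800 = 0.3409 A
P_R_C = I² × R_C = (0.3409)² × 2.70 = 0.3138 W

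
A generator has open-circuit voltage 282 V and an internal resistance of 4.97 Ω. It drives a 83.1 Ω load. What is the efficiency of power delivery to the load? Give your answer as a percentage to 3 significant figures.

94.4 %

η = P_load/(P_load+P_int) = I²R/(I²R+I²r) = R/(R+r) — the I² cancels for series elements.
η = R / (R + r) = 83.1 / (83.1 + 4.97) = 0.9436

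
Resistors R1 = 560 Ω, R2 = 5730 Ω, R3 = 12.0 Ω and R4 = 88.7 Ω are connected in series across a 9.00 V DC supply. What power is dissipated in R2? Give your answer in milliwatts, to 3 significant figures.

The current is common to all series resistors; compute it, then apply P = I²R for the target.
R_total = 560 + 5730 + 12.0 + 88.7 = 6391 Ω
I = V / R_total = 9.00 / 6391 = 0.001408 A
P_R2 = I² × R2 = (0.001408)² × 5730 = 0.01136 W

11.4 mW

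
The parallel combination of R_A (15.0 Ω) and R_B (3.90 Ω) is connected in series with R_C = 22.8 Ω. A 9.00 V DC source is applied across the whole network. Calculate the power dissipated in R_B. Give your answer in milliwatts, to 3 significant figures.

Combine R_A and R_B into their parallel equivalent first, reducing the network to two series resistors.
R_p = (15.0×3.90)/(15.0+3.90) = 3.095 Ω
R_total = R_p + 22.8 = 3.095 + 22.8 = 25.90 Ω
I = V / R_total = 9.00 / 25.90 = 0.3476 A
Voltage across the parallel pair: V_p = I × R_p = 0.3476 × 3.095 = 1.076 V
R_B has V_p across it, so P = V_p²/R_B.
P_R_B = (1.076)² / 3.90 = 0.2967 W

297 mW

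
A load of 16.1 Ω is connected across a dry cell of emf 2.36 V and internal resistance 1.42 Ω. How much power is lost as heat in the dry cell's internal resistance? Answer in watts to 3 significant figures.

The internal resistance carries the same current as the load; P_int = I²r.
I = ε / (r + R) = 2.36 / (1.42 + 16.1) = 0.1347 A
P_int = I² r = (0.1347)² × 1.42 = 0.02577 W

0.0258 W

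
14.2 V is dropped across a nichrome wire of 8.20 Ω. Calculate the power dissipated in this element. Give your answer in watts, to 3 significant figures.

24.6 W

With V across and R both known, P = V²/R gives the dissipation directly.
P = (14.2 V)² / 8.20 Ω = 24.59 W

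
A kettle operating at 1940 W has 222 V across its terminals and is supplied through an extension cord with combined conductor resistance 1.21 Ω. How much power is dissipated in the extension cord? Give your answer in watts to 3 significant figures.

92.4 W

Line loss is just I²R for the cable — we know both I and R_line directly.
I = P / V = 1940 / 222 = 8.739 A through the extension cord.
P_line = I² R_line = (8.739)² × 1.21 = 92.40 W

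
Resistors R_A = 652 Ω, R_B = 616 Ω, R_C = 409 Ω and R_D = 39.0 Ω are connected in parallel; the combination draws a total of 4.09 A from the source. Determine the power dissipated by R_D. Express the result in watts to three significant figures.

439 W

Only the total current is stated, so first find the parallel equivalent to get the voltage across the combination.
1/R_eq = 1/652 + 1/616 + 1/409 + 1/39.0 ⇒ R_eq = 32.01 Ω
V = I_total × R_eq = 4.090 × 32.01 = 130.9 V
P_R_D = V² / R_D = (130.9)² / 39.0 = 439.4 W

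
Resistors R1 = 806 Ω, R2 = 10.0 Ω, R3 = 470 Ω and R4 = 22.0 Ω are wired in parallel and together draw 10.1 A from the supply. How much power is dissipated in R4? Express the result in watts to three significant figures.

Parallel branches share V, not I — compute V via R_eq, then use V²/R for the target branch.
1/R_eq = 1/806 + 1/10.0 + 1/470 + 1/22.0 ⇒ R_eq = 6.719 Ω
V = I_total × R_eq = 10.10 × 6.719 = 67.87 V
P_R4 = V² / R4 = (67.87)² / 22.0 = 209.4 W

209 W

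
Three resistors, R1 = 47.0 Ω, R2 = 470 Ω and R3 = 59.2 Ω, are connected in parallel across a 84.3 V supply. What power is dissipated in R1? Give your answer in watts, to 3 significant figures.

151 W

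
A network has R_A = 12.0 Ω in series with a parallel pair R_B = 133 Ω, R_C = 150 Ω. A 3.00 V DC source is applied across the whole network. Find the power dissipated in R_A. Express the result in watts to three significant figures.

0.0159 W

Reduce the parallel pair to R_p first; the network is then a simple series string.
R_p = (133×150)/(133+150) = 70.49 Ω
R_total = 12.0 + 70.49 = 82.49 Ω
I = V / R_total = 3.00 / 82.49 = 0.03637 A
The full supply current passes through R_A: P = I²R.
P_R_A = (0.03637)² × 12.0 = 0.01587 W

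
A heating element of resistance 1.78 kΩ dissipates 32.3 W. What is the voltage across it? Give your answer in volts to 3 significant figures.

240 V

From P = V I = I²R = V²/R, with the two given quantities we get V = √(P R).
V = √(32.3 × 1780) = 239.8 V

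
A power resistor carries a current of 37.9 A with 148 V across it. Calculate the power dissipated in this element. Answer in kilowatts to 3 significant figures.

5.61 kW

Both the voltage across and the current through the element are known, so P = V I applies directly.
P = 148 V × 37.90 A = 5609 W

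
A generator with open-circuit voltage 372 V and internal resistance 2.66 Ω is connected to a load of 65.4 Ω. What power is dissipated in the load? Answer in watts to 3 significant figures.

1950 W

With r and R in series, I = ε/(r+R); the load dissipates I²R.
I = ε / (r + R) = 372 / (2.66 + 65.4) = 5.466 A
P_load = I² R = (5.466)² × 65.4 = 1954 W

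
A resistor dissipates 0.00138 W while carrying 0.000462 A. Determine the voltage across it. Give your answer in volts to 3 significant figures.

2.99 V

Rearranging the power relation for the two known quantities gives V = P / I.
V = 0.00138 / 0.0004620 = 2.987 V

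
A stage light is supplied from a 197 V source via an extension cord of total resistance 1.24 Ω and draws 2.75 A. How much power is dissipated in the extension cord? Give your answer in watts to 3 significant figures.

9.38 W

Line loss is just I²R for the cable — we know both I and R_line directly.
The extension cord carries the full 2.75 A.
P_line = I² R_line = (2.750)² × 1.24 = 9.377 W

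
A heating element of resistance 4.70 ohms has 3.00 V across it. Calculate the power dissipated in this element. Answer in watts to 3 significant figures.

1.91 W

With V across and R both known, P = V²/R gives the dissipation directly.
P = (3.00 V)² / 4.70 Ω = 1.915 W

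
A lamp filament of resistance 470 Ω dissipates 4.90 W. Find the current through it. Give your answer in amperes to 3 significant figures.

From P = V I = I²R = V²/R, with the two given quantities we get I = √(P / R).
I = √(4.90 / 470) = 0.1021 A

0.102 A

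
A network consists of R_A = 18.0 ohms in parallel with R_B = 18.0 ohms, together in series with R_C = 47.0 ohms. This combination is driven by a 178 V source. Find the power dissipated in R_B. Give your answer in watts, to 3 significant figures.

Combine R_A and R_B into their parallel equivalent first, reducing the network to two series resistors.
R_p = (18.0×18.0)/(18.0+18.0) = 9.000 Ω
R_total = R_p + 47.0 = 9.000 + 47.0 = 56.00 Ω
I = V / R_total = 178 / 56.00 = 3.179 A
Voltage across the parallel pair: V_p = I × R_p = 3.179 × 9.000 = 28.61 V
R_B sits across V_p; its power is V_p²/R.
P_R_B = (28.61)² / 18.0 = 45.46 W

45.5 W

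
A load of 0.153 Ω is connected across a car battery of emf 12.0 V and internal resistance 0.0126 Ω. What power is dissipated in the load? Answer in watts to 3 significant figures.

803 W

Load and internal resistance form a series loop — compute the loop current, then the load power via I²R.
I = ε / (r + R) = 12.0 / (0.0126 + 0.153) = 72.46 A
P_load = I² R = (72.46)² × 0.153 = 803.4 W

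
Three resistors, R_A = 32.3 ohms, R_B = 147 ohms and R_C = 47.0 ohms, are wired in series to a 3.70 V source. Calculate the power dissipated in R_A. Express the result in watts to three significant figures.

Since the resistors are in series they all carry the loop current I = V/R_total; the power in any one is I²R.
R_total = 32.3 + 147 + 47.0 = 226.3 Ω
I = V / R_total = 3.70 / 226.3 = 0.01635 A
P_R_A = I² × R_A = (0.01635)² × 32.3 = 0.008634 W

0.00863 W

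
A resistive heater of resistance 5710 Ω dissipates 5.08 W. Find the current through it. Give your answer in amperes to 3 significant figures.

0.0298 A

Rearranging the power relation for the two known quantities gives I = √(P / R).
I = √(5.08 / 5710) = 0.02983 A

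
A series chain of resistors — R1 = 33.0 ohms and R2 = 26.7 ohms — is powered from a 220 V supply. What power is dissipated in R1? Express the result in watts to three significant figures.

448 W

Series elements share the same current, so find I first, then use P = I²R.
R_total = 33.0 + 26.7 = 59.70 Ω
I = V / R_total = 220 / 59.70 = 3.685 A
P_R1 = I² × R1 = (3.685)² × 33.0 = 448.1 W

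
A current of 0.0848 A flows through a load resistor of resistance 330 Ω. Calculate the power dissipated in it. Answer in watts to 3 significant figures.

With I and R stated, P = I²R applies in one step.
P = (0.08480 A)² × 330 Ω = 2.373 W

2.37 W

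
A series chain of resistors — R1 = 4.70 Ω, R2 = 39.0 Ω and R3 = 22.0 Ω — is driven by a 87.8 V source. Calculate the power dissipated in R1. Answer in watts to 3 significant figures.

Series elements share the same current, so find I first, then use P = I²R.
R_total = 4.70 + 39.0 + 22.0 = 65.70 Ω
I = V / R_total = 87.8 / 65.70 = 1.336 A
P_R1 = I² × R1 = (1.336)² × 4.70 = 8.394 W

8.39 W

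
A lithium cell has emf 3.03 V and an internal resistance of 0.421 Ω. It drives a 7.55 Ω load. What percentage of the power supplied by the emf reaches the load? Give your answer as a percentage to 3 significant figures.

94.7 %

The source delivers εI, of which I²R reaches the load and I²r is lost; since I is common, η = R/(R+r).
η = R / (R + r) = 7.55 / (7.55 + 0.421) = 0.9472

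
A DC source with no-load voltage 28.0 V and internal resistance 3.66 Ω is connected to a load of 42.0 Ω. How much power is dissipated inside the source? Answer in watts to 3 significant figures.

1.38 W

The source's internal resistance is just another series element carrying I; its dissipation is I²r.
I = ε / (r + R) = 28.0 / (3.66 + 42.0) = 0.6132 A
P_int = I² r = (0.6132)² × 3.66 = 1.376 W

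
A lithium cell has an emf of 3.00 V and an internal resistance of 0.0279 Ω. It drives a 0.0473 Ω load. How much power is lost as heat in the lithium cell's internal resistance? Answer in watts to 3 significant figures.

r is in series with the load, so it carries the full circuit current — the loss in it is I²r.
I = ε / (r + R) = 3.00 / (0.0279 + 0.0473) = 39.89 A
P_int = I² r = (39.89)² × 0.0279 = 44.40 W

44.4 W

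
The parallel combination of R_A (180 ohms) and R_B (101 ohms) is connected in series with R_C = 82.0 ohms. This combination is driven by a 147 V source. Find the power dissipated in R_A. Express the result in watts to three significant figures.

Reduce the parallel combination to a single R_p; the circuit then becomes R_p in series with the remaining resistor.
R_p = (180×101)/(180+101) = 64.70 Ω
R_total = R_p + 82.0 = 64.70 + 82.0 = 146.7 Ω
I = V / R_total = 147 / 146.7 = 1.002 A
Voltage across the parallel pair: V_p = I × R_p = 1.002 × 64.70 = 64.83 V
R_A sits across V_p; its power is V_p²/R.
P_R_A = (64.83)² / 180 = 23.35 W

23.4 W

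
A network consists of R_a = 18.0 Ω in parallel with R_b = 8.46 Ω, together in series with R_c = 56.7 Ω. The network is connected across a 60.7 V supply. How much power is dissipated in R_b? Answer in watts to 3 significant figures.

3.70 W

Combine R_a and R_b into their parallel equivalent first, reducing the network to two series resistors.
R_p = (18.0×8.46)/(18.0+8.46) = 5.755 Ω
R_total = R_p + 56.7 = 5.755 + 56.7 = 62.46 Ω
I = V / R_total = 60.7 / 62.46 = 0.9719 A
Voltage across the parallel pair: V_p = I × R_p = 0.9719 × 5.755 = 5.593 V
R_b has V_p across it, so P = V_p²/R_b.
P_R_b = (5.593)² / 8.46 = 3.698 W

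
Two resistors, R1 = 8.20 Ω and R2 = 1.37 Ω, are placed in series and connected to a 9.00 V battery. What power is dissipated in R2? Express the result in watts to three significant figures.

The current is common to all series resistors; compute it, then apply P = I²R for the target.
R_total = 8.20 + 1.37 = 9.570 Ω
I = V / R_total = 9.00 / 9.570 = 0.9404 A
P_R2 = I² × R2 = (0.9404)² × 1.37 = 1.212 W

1.21 W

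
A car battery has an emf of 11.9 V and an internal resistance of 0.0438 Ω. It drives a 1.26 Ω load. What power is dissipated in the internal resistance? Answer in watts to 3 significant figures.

The internal resistance carries the same current as the load; P_int = I²r.
I = ε / (r + R) = 11.9 / (0.0438 + 1.26) = 9.127 A
P_int = I² r = (9.127)² × 0.0438 = 3.649 W

3.65 W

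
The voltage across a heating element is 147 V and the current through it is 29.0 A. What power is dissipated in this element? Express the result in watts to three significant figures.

With V and I both given, power follows immediately from P = V I.
P = 147 V × 29.00 A = 4263 W

4260 W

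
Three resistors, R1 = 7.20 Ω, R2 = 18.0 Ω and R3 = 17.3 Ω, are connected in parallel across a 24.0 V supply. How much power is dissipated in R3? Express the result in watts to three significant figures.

33.3 W

Each parallel branch sees the full supply voltage, so P = V²/R applies directly to the target branch.
P_R3 = V² / R3 = (24.0)² / 17.3 Ω = 33.29 W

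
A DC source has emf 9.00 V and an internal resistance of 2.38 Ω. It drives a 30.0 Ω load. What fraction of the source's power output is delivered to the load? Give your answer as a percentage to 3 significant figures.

92.6 %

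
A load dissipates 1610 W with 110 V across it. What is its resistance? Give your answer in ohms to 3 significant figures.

7.52 Ω

Inverting the appropriate power form: R = V² / P.
R = (110)² / 1610 = 7.516 Ω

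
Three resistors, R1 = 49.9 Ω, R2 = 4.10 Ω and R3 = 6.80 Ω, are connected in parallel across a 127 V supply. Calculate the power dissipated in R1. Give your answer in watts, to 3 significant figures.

323 W

Every branch has 127 V across it, so for R1 the power is simply V²/R.
P_R1 = V² / R1 = (127)² / 49.9 Ω = 323.2 W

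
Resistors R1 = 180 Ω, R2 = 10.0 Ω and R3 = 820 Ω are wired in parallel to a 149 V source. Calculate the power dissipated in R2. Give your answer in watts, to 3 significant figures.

2220 W

R2 sits directly across the source, so P = V²/R with V = 149 V.
P_R2 = V² / R2 = (149)² / 10.0 Ω = 2220 W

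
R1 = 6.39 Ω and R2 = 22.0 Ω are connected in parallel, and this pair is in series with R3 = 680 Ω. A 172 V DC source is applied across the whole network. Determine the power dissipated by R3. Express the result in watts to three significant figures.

Combine R1 and R2 into their parallel equivalent first, reducing the network to two series resistors.
R_p = (6.39×22.0)/(6.39+22.0) = 4.952 Ω
R_total = R_p + 680 = 4.952 + 680 = 685.0 Ω
I = V / R_total = 172 / 685.0 = 0.2511 A
R3 is the series element, so its power is I²R.
P_R3 = (0.2511)² × 680 = 42.88 W

42.9 W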